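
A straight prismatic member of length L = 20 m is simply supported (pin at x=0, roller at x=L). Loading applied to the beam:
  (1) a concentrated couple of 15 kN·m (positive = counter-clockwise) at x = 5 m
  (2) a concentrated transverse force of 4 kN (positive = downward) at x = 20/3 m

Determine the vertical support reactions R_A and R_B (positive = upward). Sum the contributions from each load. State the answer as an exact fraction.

R_A = 41/12 kN, R_B = 7/12 kN

Load 1 — applied couple M₀=15 kN·m at a=5 m (b=L-a=15):
  R_A = M₀/L = 15/20 = 3/4 kN
  R_B = -M₀/L = -15/20 = -3/4 kN
Load 2 — point force P=4 kN at a=20/3 m (b=L-a=40/3):
  R_A = Pb/L = 4·(40/3)/20 = 8/3 kN
  R_B = Pa/L = 4·(20/3)/20 = 4/3 kN
Superposition: R_A = 41/12 kN, R_B = 7/12 kN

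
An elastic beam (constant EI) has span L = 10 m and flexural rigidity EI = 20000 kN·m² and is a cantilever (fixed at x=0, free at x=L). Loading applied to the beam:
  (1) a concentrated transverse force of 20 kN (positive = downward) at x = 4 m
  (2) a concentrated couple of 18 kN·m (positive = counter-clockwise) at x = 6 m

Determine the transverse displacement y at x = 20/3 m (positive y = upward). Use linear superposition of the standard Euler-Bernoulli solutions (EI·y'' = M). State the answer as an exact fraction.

Load 1 — point force P=20 kN at a=4 m (b=L-a=6):
  y_1 = -Pa²(3x-a)/(6EI)  [x>a] = -20·4²·(3·(20/3)-4)/(6·20000) = -16/375 m
Load 2 — applied couple M₀=18 kN·m at a=6 m (b=L-a=4):
  y_2 = M₀a(2x-a)/(2EI)  [x>a] = 18·6·(2·(20/3)-6)/(2·20000) = 99/5000 m
Superposition: y = Σ y_i = -343/15000 m ≈ -0.022867 m

y(20/3) = -343/15000 m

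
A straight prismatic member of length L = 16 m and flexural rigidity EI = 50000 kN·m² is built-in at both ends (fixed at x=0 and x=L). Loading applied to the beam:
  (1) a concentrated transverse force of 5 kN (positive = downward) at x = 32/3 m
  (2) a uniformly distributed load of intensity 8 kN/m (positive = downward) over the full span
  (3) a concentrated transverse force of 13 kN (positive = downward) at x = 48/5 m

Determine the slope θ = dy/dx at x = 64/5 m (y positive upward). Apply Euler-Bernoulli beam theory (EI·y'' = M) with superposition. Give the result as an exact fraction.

Load 1 — point force P=5 kN at a=32/3 m (b=L-a=16/3):
  θ_1 = Pa²(L-x)(2bL-(3b+a)(L-x))/(2L³EI)  [x>a] = 5·(32/3)²·(16-(64/5))·(2·(16/3)·16-(3·(16/3)+(32/3))·(16-(64/5)))/(2·16³·50000) = 32/84375 rad
Load 2 — uniform load w=8 kN/m over full span:
  θ_2 = -wx(L-x)(L-2x)/(12EI) = -8·(64/5)·(16-(64/5))·(16-2·(64/5))/(12·50000) = 2048/390625 rad
Load 3 — point force P=13 kN at a=48/5 m (b=L-a=32/5):
  θ_3 = Pa²(L-x)(2bL-(3b+a)(L-x))/(2L³EI)  [x>a] = 13·(48/5)²·(16-(64/5))·(2·(32/5)·16-(3·(32/5)+(48/5))·(16-(64/5)))/(2·16³·50000) = 10296/9765625 rad
Superposition: θ = Σ θ_i = 1760392/263671875 rad ≈ 0.006676 rad

θ(64/5) = 1760392/263671875 rad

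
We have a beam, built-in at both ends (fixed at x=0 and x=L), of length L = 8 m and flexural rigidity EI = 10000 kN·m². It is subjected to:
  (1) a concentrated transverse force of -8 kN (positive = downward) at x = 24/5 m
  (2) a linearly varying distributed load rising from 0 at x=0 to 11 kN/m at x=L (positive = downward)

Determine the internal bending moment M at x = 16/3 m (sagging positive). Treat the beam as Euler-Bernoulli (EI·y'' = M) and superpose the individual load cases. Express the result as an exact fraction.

Load 1 — point force P=-8 kN at a=24/5 m (b=L-a=16/5):
  M_1 = Pa²(a+3b)(L-x)/L³ - Pa²b/L²  [x>a] = (-8)·(24/5)²·((24/5)+3·(16/5))·(8-(16/3))/8³ - (-8)·(24/5)²·(16/5)/8² = -576/125 kN·m
Load 2 — triangular load w₀=11 kN/m (0→w₀ over full span):
  M_2 = 3w₀Lx/20 - w₀L²/30 - w₀x³/(6L) = 3·11·8·(16/3)/20 - 11·8²/30 - 11·(16/3)³/(6·8) = 4928/405 kN·m
Superposition: M = Σ M_i = 76544/10125 kN·m ≈ 7.559901 kN·m

M(16/3) = 76544/10125 kN·m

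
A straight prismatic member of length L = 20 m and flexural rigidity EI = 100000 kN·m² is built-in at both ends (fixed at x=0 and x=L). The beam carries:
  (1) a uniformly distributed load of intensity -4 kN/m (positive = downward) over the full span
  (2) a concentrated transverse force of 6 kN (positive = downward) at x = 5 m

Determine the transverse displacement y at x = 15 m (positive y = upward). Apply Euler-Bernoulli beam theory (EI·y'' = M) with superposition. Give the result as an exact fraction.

Load 1 — uniform load w=-4 kN/m over full span:
  y_1 = -wx²(L-x)²/(24EI) = -(-4)·15²·(20-15)²/(24·100000) = 3/320 m
Load 2 — point force P=6 kN at a=5 m (b=L-a=15):
  y_2 = -Pa²(L-x)²(3bL-(3b+a)(L-x))/(6L³EI)  [x>a] = -6·5²·(20-15)²·(3·15·20-(3·15+5)·(20-15))/(6·20³·100000) = -13/25600 m
Superposition: y = Σ y_i = 227/25600 m ≈ 0.008867 m

y(15) = 227/25600 m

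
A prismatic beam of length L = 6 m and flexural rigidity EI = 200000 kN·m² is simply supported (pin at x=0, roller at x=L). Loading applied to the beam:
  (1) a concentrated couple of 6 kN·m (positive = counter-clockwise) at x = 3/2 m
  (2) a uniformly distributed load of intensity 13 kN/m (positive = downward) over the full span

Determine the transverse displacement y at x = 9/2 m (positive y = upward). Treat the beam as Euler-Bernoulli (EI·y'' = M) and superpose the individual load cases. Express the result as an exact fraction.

Load 1 — applied couple M₀=6 kN·m at a=3/2 m (b=L-a=9/2):
  y_1 = (M₀x³/(6L)-M₀(x-a)²/2+C₁x)/EI  [x>a] with C₁=M₀(3b²-L²)/(6L)=33/8 = (6·(9/2)³/(6·6)-6·((9/2)-(3/2))²/2+(33/8)·(9/2))/200000 = 27/800000 m
Load 2 — uniform load w=13 kN/m over full span:
  y_2 = -wx(L³-2Lx²+x³)/(24EI) = -13·(9/2)·(6³-2·6·(9/2)²+(9/2)³)/(24·200000) = -20007/25600000 m
Superposition: y = Σ y_i = -19143/25600000 m ≈ -0.000748 m

y(9/2) = -19143/25600000 m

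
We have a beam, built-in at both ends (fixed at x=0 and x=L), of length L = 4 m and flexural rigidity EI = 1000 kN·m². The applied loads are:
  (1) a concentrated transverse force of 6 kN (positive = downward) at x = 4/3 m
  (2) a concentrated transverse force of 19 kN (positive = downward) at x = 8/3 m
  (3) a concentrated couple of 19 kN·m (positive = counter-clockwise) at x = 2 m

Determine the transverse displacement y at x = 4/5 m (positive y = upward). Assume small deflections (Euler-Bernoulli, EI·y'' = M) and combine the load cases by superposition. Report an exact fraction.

y(4/5) = -15449/5062500 m

Load 1 — point force P=6 kN at a=4/3 m (b=L-a=8/3):
  y_1 = -Pb²x²(3aL-(3a+b)x)/(6L³EI)  [x≤a] = -6·(8/3)²·(4/5)²·(3·(4/3)·4-(3·(4/3)+(8/3))·(4/5))/(6·4³·1000) = -64/84375 m
Load 2 — point force P=19 kN at a=8/3 m (b=L-a=4/3):
  y_2 = -Pb²x²(3aL-(3a+b)x)/(6L³EI)  [x≤a] = -19·(4/3)²·(4/5)²·(3·(8/3)·4-(3·(8/3)+(4/3))·(4/5))/(6·4³·1000) = -1748/1265625 m
Load 3 — applied couple M₀=19 kN·m at a=2 m (b=L-a=2):
  y_3 = (R_Ax³/6 - M_Ax²/2)/EI  [x≤a] with R_A=57/8, M_A=19/4 = ((57/8)·(4/5)³/6 - (19/4)·(4/5)²/2)/1000 = -57/62500 m
Superposition: y = Σ y_i = -15449/5062500 m ≈ -0.003052 m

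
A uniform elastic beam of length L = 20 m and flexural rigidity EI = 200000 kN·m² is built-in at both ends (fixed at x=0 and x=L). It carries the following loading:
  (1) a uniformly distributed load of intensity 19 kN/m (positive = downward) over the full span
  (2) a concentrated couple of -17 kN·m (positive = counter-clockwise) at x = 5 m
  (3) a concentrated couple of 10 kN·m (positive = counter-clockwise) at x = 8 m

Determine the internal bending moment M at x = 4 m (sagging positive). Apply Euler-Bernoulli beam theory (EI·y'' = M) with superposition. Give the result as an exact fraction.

M(4) = -36799/1200 kN·m

Load 1 — uniform load w=19 kN/m over full span:
  M_1 = wLx/2 - wL²/12 - wx²/2 = 19·20·4/2 - 19·20²/12 - 19·4²/2 = -76/3 kN·m
Load 2 — applied couple M₀=-17 kN·m at a=5 m (b=L-a=15):
  M_2 = R_Ax - M_A  [x≤a] with R_A=-153/160, M_A=51/16 = (-153/160)·4 - (51/16) = -561/80 kN·m
Load 3 — applied couple M₀=10 kN·m at a=8 m (b=L-a=12):
  M_3 = R_Ax - M_A  [x≤a] with R_A=18/25, M_A=6/5 = (18/25)·4 - (6/5) = 42/25 kN·m
Superposition: M = Σ M_i = -36799/1200 kN·m ≈ -30.665833 kN·m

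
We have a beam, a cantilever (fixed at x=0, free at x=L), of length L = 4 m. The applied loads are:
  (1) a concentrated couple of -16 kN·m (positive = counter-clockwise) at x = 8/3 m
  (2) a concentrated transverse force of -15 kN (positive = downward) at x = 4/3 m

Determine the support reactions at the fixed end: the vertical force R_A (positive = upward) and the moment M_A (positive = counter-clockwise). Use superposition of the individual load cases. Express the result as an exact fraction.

R_A = -15 kN, M_A = -4 kN·m

Load 1 — applied couple M₀=-16 kN·m at a=8/3 m (b=L-a=4/3):
  R_A = 0 kN
  M_A = -M₀ = -(-16) = 16 kN·m
Load 2 — point force P=-15 kN at a=4/3 m (b=L-a=8/3):
  R_A = P = (-15) = -15 kN
  M_A = Pa = (-15)·(4/3) = -20 kN·m
Superposition: R_A = -15 kN, M_A = -4 kN·m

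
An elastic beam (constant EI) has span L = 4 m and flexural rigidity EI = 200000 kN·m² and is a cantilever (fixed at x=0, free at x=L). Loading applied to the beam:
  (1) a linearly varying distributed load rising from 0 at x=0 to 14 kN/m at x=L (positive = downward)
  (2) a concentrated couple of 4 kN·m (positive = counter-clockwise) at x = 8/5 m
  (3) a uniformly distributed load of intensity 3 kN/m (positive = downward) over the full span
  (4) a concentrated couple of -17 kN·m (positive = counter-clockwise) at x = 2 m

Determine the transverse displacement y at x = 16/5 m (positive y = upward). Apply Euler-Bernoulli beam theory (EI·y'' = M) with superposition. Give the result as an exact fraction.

y(16/5) = -8649701/4687500000 m

Load 1 — triangular load w₀=14 kN/m (0→w₀ over full span):
  y_1 = (w₀Lx³/12-w₀L²x²/6-w₀x⁵/(120L))/EI = (14·4·(16/5)³/12-14·4²·(16/5)²/6-14·(16/5)⁵/(120·4))/200000 = -175168/146484375 m
Load 2 — applied couple M₀=4 kN·m at a=8/5 m (b=L-a=12/5):
  y_2 = M₀a(2x-a)/(2EI)  [x>a] = 4·(8/5)·(2·(16/5)-(8/5))/(2·200000) = 6/78125 m
Load 3 — uniform load w=3 kN/m over full span:
  y_3 = -wx²(x²-4Lx+6L²)/(24EI) = -3·(16/5)²·((16/5)²-4·4·(16/5)+6·4²)/(24·200000) = -688/1953125 m
Load 4 — applied couple M₀=-17 kN·m at a=2 m (b=L-a=2):
  y_4 = M₀a(2x-a)/(2EI)  [x>a] = (-17)·2·(2·(16/5)-2)/(2·200000) = -187/500000 m
Superposition: y = Σ y_i = -8649701/4687500000 m ≈ -0.001845 m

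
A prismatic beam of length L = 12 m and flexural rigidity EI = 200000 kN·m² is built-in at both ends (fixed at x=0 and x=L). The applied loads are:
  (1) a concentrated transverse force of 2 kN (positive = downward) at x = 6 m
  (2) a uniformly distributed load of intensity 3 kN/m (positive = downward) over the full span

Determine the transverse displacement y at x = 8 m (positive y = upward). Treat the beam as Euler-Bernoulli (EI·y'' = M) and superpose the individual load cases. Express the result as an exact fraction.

y(8) = -53/75000 m

Load 1 — point force P=2 kN at a=6 m (b=L-a=6):
  y_1 = -Pa²(L-x)²(3bL-(3b+a)(L-x))/(6L³EI)  [x>a] = -2·6²·(12-8)²·(3·6·12-(3·6+6)·(12-8))/(6·12³·200000) = -1/15000 m
Load 2 — uniform load w=3 kN/m over full span:
  y_2 = -wx²(L-x)²/(24EI) = -3·8²·(12-8)²/(24·200000) = -2/3125 m
Superposition: y = Σ y_i = -53/75000 m ≈ -0.000707 m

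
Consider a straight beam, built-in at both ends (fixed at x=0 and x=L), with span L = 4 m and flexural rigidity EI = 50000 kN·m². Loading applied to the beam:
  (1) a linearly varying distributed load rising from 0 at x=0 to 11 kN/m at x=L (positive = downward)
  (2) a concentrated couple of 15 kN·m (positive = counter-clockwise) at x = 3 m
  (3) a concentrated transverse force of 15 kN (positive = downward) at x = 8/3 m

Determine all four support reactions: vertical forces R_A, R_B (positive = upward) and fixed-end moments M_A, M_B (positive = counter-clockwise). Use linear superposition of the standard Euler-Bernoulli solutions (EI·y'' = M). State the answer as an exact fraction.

Load 1 — triangular load w₀=11 kN/m (0→w₀ over full span):
  R_A = 3w₀L/20 = 3·11·4/20 = 33/5 kN
  M_A = w₀L²/30 = 11·4²/30 = 88/15 kN·m
  R_B = 7w₀L/20 = 7·11·4/20 = 77/5 kN
  M_B = -w₀L²/20 = -11·4²/20 = -44/5 kN·m
Load 2 — applied couple M₀=15 kN·m at a=3 m (b=L-a=1):
  R_A = 6M₀ab/L³ = 6·15·3·1/4³ = 135/32 kN
  M_A = M₀b(2a-b)/L² = 15·1·(2·3-1)/4² = 75/16 kN·m
  R_B = -6M₀ab/L³ = -6·15·3·1/4³ = -135/32 kN
  M_B = M₀a(2b-a)/L² = 15·3·(2·1-3)/4² = -45/16 kN·m
Load 3 — point force P=15 kN at a=8/3 m (b=L-a=4/3):
  R_A = Pb²(3a+b)/L³ = 15·(4/3)²·(3·(8/3)+(4/3))/4³ = 35/9 kN
  M_A = Pab²/L² = 15·(8/3)·(4/3)²/4² = 40/9 kN·m
  R_B = Pa²(a+3b)/L³ = 15·(8/3)²·((8/3)+3·(4/3))/4³ = 100/9 kN
  M_B = -Pa²b/L² = -15·(8/3)²·(4/3)/4² = -80/9 kN·m
Superposition: R_A = 21179/1440 kN, M_A = 10799/720 kN·m, R_B = 32101/1440 kN, M_B = -14761/720 kN·m

R_A = 21179/1440 kN, M_A = 10799/720 kN·m, R_B = 32101/1440 kN, M_B = -14761/720 kN·m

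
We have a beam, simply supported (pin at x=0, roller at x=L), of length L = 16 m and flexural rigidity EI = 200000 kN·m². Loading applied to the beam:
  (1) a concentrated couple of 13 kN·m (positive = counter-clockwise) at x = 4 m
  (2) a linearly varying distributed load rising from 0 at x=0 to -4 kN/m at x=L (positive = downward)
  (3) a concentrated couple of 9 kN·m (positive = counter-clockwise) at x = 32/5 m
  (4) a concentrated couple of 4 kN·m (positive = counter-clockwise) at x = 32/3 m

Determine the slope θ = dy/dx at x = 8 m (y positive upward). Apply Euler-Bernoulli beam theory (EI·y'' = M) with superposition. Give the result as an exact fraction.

Load 1 — applied couple M₀=13 kN·m at a=4 m (b=L-a=12):
  θ_1 = (M₀x²/(2L)-M₀(x-a)+C₁)/EI  [x>a] with C₁=M₀(3b²-L²)/(6L)=143/6 = (13·8²/(2·16)-13·(8-4)+(143/6))/200000 = -13/1200000 rad
Load 2 — triangular load w₀=-4 kN/m (0→w₀ over full span):
  θ_2 = -w₀(7L⁴-30L²x²+15x⁴)/(360LEI) = -(-4)·(7·16⁴-30·16²·8²+15·8⁴)/(360·16·200000) = 14/140625 rad
Load 3 — applied couple M₀=9 kN·m at a=32/5 m (b=L-a=48/5):
  θ_3 = (M₀x²/(2L)-M₀(x-a)+C₁)/EI  [x>a] with C₁=M₀(3b²-L²)/(6L)=48/25 = (9·8²/(2·16)-9·(8-(32/5))+(48/25))/200000 = 69/2500000 rad
Load 4 — applied couple M₀=4 kN·m at a=32/3 m (b=L-a=16/3):
  θ_4 = (M₀x²/(2L)+C₁)/EI  [x≤a] with C₁=M₀(3b²-L²)/(6L)=-64/9 = (4·8²/(2·16)+(-64/9))/200000 = 1/225000 rad
Superposition: θ = Σ θ_i = 3623/30000000 rad ≈ 0.000121 rad

θ(8) = 3623/30000000 rad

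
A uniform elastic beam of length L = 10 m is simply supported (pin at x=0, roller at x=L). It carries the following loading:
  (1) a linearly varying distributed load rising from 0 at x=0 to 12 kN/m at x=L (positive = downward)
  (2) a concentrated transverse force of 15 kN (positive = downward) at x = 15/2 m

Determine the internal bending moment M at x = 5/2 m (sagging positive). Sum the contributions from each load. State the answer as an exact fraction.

M(5/2) = 225/4 kN·m

Load 1 — triangular load w₀=12 kN/m (0→w₀ over full span):
  M_1 = w₀Lx/6 - w₀x³/(6L) = 12·10·(5/2)/6 - 12·(5/2)³/(6·10) = 375/8 kN·m
Load 2 — point force P=15 kN at a=15/2 m (b=L-a=5/2):
  M_2 = Pbx/L  [x≤a] = 15·(5/2)·(5/2)/10 = 75/8 kN·m
Superposition: M = Σ M_i = 225/4 kN·m ≈ 56.250000 kN·m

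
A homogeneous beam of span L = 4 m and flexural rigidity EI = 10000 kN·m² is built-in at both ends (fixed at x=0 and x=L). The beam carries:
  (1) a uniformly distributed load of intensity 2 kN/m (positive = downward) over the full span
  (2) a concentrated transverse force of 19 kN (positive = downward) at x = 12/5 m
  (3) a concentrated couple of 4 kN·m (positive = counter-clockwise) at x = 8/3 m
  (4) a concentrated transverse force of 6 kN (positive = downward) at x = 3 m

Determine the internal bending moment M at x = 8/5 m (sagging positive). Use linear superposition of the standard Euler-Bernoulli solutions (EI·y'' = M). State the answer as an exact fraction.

M(8/5) = 86297/15000 kN·m

Load 1 — uniform load w=2 kN/m over full span:
  M_1 = wLx/2 - wL²/12 - wx²/2 = 2·4·(8/5)/2 - 2·4²/12 - 2·(8/5)²/2 = 88/75 kN·m
Load 2 — point force P=19 kN at a=12/5 m (b=L-a=8/5):
  M_2 = Pb²(3a+b)x/L³ - Pab²/L²  [x≤a] = 19·(8/5)²·(3·(12/5)+(8/5))·(8/5)/4³ - 19·(12/5)·(8/5)²/4² = 2128/625 kN·m
Load 3 — applied couple M₀=4 kN·m at a=8/3 m (b=L-a=4/3):
  M_3 = R_Ax - M_A  [x≤a] with R_A=4/3, M_A=4/3 = (4/3)·(8/5) - (4/3) = 4/5 kN·m
Load 4 — point force P=6 kN at a=3 m (b=L-a=1):
  M_4 = Pb²(3a+b)x/L³ - Pab²/L²  [x≤a] = 6·1²·(3·3+1)·(8/5)/4³ - 6·3·1²/4² = 3/8 kN·m
Superposition: M = Σ M_i = 86297/15000 kN·m ≈ 5.753133 kN·m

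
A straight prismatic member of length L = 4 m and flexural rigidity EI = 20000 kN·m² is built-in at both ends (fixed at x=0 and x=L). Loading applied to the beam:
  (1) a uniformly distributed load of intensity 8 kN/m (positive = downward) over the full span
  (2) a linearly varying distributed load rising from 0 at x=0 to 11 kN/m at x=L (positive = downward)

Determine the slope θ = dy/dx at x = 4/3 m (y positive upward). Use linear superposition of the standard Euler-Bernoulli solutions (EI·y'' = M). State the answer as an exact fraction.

θ(4/3) = -208/759375 rad

Load 1 — uniform load w=8 kN/m over full span:
  θ_1 = -wx(L-x)(L-2x)/(12EI) = -8·(4/3)·(4-(4/3))·(4-2·(4/3))/(12·20000) = -8/50625 rad
Load 2 — triangular load w₀=11 kN/m (0→w₀ over full span):
  θ_2 = -w₀(2x(L-x)(L-2x)(x+2L)+x²(L-x)²)/(120LEI) = -11·(2·(4/3)·(4-(4/3))·(4-2·(4/3))·((4/3)+2·4)+(4/3)²·(4-(4/3))²)/(120·4·20000) = -88/759375 rad
Superposition: θ = Σ θ_i = -208/759375 rad ≈ -0.000274 rad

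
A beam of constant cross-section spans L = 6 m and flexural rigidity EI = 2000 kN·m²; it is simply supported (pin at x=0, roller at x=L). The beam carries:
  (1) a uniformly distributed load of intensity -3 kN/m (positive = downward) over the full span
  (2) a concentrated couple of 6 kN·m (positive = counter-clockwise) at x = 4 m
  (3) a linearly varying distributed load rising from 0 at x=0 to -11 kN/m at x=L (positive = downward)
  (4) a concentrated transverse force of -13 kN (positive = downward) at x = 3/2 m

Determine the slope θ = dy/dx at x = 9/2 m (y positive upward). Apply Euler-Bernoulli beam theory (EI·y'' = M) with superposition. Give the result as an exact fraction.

Load 1 — uniform load w=-3 kN/m over full span:
  θ_1 = -w(L³-6Lx²+4x³)/(24EI) = -(-3)·(6³-6·6·(9/2)²+4·(9/2)³)/(24·2000) = -297/32000 rad
Load 2 — applied couple M₀=6 kN·m at a=4 m (b=L-a=2):
  θ_2 = (M₀x²/(2L)-M₀(x-a)+C₁)/EI  [x>a] with C₁=M₀(3b²-L²)/(6L)=-4 = (6·(9/2)²/(2·6)-6·((9/2)-4)+(-4))/2000 = 1/640 rad
Load 3 — triangular load w₀=-11 kN/m (0→w₀ over full span):
  θ_3 = -w₀(7L⁴-30L²x²+15x⁴)/(360LEI) = -(-11)·(7·6⁴-30·6²·(9/2)²+15·(9/2)⁴)/(360·6·2000) = -43329/2560000 rad
Load 4 — point force P=-13 kN at a=3/2 m (b=L-a=9/2):
  θ_4 = -Pa(2L²-6Lx+3x²+a²)/(6LEI)  [x>a] = -(-13)·(3/2)·(2·6²-6·6·(9/2)+3·(9/2)²+(3/2)²)/(6·6·2000) = -117/16000 rad
Superposition: θ = Σ θ_i = -81809/2560000 rad ≈ -0.031957 rad

θ(9/2) = -81809/2560000 rad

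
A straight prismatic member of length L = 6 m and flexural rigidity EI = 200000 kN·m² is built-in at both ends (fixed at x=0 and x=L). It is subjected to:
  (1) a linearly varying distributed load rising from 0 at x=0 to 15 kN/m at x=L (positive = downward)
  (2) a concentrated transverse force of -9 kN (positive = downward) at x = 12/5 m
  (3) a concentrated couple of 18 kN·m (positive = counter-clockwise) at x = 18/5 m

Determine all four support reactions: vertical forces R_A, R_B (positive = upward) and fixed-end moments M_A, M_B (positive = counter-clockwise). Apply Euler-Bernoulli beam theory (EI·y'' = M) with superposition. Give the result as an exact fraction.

Load 1 — triangular load w₀=15 kN/m (0→w₀ over full span):
  R_A = 3w₀L/20 = 3·15·6/20 = 27/2 kN
  M_A = w₀L²/30 = 15·6²/30 = 18 kN·m
  R_B = 7w₀L/20 = 7·15·6/20 = 63/2 kN
  M_B = -w₀L²/20 = -15·6²/20 = -27 kN·m
Load 2 — point force P=-9 kN at a=12/5 m (b=L-a=18/5):
  R_A = Pb²(3a+b)/L³ = (-9)·(18/5)²·(3·(12/5)+(18/5))/6³ = -729/125 kN
  M_A = Pab²/L² = (-9)·(12/5)·(18/5)²/6² = -972/125 kN·m
  R_B = Pa²(a+3b)/L³ = (-9)·(12/5)²·((12/5)+3·(18/5))/6³ = -396/125 kN
  M_B = -Pa²b/L² = -(-9)·(12/5)²·(18/5)/6² = 648/125 kN·m
Load 3 — applied couple M₀=18 kN·m at a=18/5 m (b=L-a=12/5):
  R_A = 6M₀ab/L³ = 6·18·(18/5)·(12/5)/6³ = 108/25 kN
  M_A = M₀b(2a-b)/L² = 18·(12/5)·(2·(18/5)-(12/5))/6² = 144/25 kN·m
  R_B = -6M₀ab/L³ = -6·18·(18/5)·(12/5)/6³ = -108/25 kN
  M_B = M₀a(2b-a)/L² = 18·(18/5)·(2·(12/5)-(18/5))/6² = 54/25 kN·m
Superposition: R_A = 2997/250 kN, M_A = 1998/125 kN·m, R_B = 6003/250 kN, M_B = -2457/125 kN·m

R_A = 2997/250 kN, M_A = 1998/125 kN·m, R_B = 6003/250 kN, M_B = -2457/125 kN·m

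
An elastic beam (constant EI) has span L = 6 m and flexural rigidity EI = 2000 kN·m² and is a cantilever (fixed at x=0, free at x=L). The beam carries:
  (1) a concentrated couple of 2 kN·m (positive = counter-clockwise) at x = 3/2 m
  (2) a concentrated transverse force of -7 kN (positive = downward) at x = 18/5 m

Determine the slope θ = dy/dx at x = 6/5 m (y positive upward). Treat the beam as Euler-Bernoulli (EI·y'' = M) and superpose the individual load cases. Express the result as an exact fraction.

θ(6/5) = 69/5000 rad

Load 1 — applied couple M₀=2 kN·m at a=3/2 m (b=L-a=9/2):
  θ_1 = M₀x/EI  [x≤a] = 2·(6/5)/2000 = 3/2500 rad
Load 2 — point force P=-7 kN at a=18/5 m (b=L-a=12/5):
  θ_2 = -Px(2a-x)/(2EI)  [x≤a] = -(-7)·(6/5)·(2·(18/5)-(6/5))/(2·2000) = 63/5000 rad
Superposition: θ = Σ θ_i = 69/5000 rad ≈ 0.013800 rad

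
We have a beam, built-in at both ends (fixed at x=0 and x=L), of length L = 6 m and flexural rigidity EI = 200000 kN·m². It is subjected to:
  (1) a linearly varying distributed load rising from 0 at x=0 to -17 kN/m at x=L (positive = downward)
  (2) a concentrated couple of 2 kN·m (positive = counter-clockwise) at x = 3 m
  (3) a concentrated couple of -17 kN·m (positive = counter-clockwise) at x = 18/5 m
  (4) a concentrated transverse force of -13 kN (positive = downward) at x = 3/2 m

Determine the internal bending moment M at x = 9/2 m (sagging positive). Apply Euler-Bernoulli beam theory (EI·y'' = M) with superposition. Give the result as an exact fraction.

Load 1 — triangular load w₀=-17 kN/m (0→w₀ over full span):
  M_1 = 3w₀Lx/20 - w₀L²/30 - w₀x³/(6L) = 3·(-17)·6·(9/2)/20 - (-17)·6²/30 - (-17)·(9/2)³/(6·6) = -867/160 kN·m
Load 2 — applied couple M₀=2 kN·m at a=3 m (b=L-a=3):
  M_2 = R_Ax - M_A - M₀  [x>a] with R_A=1/2, M_A=1/2 = (1/2)·(9/2) - (1/2) - 2 = -1/4 kN·m
Load 3 — applied couple M₀=-17 kN·m at a=18/5 m (b=L-a=12/5):
  M_3 = R_Ax - M_A - M₀  [x>a] with R_A=-102/25, M_A=-136/25 = (-102/25)·(9/2) - (-136/25) - (-17) = 102/25 kN·m
Load 4 — point force P=-13 kN at a=3/2 m (b=L-a=9/2):
  M_4 = Pa²(a+3b)(L-x)/L³ - Pa²b/L²  [x>a] = (-13)·(3/2)²·((3/2)+3·(9/2))·(6-(9/2))/6³ - (-13)·(3/2)²·(9/2)/6² = 39/64 kN·m
Superposition: M = Σ M_i = -1567/1600 kN·m ≈ -0.979375 kN·m

M(9/2) = -1567/1600 kN·m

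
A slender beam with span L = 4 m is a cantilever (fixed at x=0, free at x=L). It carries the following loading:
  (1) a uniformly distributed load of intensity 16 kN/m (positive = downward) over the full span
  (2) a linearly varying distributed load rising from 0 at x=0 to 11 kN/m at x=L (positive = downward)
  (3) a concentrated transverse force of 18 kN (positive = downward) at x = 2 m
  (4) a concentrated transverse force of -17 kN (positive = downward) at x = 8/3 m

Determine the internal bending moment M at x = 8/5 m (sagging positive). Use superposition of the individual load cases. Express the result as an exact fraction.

M(8/5) = -22684/375 kN·m

Load 1 — uniform load w=16 kN/m over full span:
  M_1 = -w(L-x)²/2 = -16·(4-(8/5))²/2 = -1152/25 kN·m
Load 2 — triangular load w₀=11 kN/m (0→w₀ over full span):
  M_2 = w₀Lx/2 - w₀L²/3 - w₀x³/(6L) = 11·4·(8/5)/2 - 11·4²/3 - 11·(8/5)³/(6·4) = -3168/125 kN·m
Load 3 — point force P=18 kN at a=2 m (b=L-a=2):
  M_3 = -P(a-x)  [x≤a] = -18·(2-(8/5)) = -36/5 kN·m
Load 4 — point force P=-17 kN at a=8/3 m (b=L-a=4/3):
  M_4 = -P(a-x)  [x≤a] = -(-17)·((8/3)-(8/5)) = 272/15 kN·m
Superposition: M = Σ M_i = -22684/375 kN·m ≈ -60.490667 kN·m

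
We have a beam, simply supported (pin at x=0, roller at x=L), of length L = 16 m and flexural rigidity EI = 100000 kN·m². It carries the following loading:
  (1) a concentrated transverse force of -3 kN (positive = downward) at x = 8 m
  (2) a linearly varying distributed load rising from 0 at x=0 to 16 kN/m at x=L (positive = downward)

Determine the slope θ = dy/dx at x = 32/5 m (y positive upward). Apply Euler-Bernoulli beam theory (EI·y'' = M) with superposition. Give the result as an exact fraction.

Load 1 — point force P=-3 kN at a=8 m (b=L-a=8):
  θ_1 = -Pb(L²-b²-3x²)/(6LEI)  [x≤a] = -(-3)·8·(16²-8²-3·(32/5)²)/(6·16·100000) = 27/156250 rad
Load 2 — triangular load w₀=16 kN/m (0→w₀ over full span):
  θ_2 = -w₀(7L⁴-30L²x²+15x⁴)/(360LEI) = -16·(7·16⁴-30·16²·(32/5)²+15·(32/5)⁴)/(360·16·100000) = -82688/17578125 rad
Superposition: θ = Σ θ_i = -159301/35156250 rad ≈ -0.004531 rad

θ(32/5) = -159301/35156250 rad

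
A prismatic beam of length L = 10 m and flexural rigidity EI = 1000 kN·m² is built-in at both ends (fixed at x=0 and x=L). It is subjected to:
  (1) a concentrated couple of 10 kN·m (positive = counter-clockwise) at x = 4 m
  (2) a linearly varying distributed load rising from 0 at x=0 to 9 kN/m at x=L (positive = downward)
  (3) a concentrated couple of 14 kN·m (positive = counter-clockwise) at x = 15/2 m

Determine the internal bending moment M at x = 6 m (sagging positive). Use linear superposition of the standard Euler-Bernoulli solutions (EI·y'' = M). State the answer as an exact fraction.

Load 1 — applied couple M₀=10 kN·m at a=4 m (b=L-a=6):
  M_1 = R_Ax - M_A - M₀  [x>a] with R_A=36/25, M_A=6/5 = (36/25)·6 - (6/5) - 10 = -64/25 kN·m
Load 2 — triangular load w₀=9 kN/m (0→w₀ over full span):
  M_2 = 3w₀Lx/20 - w₀L²/30 - w₀x³/(6L) = 3·9·10·6/20 - 9·10²/30 - 9·6³/(6·10) = 93/5 kN·m
Load 3 — applied couple M₀=14 kN·m at a=15/2 m (b=L-a=5/2):
  M_3 = R_Ax - M_A  [x≤a] with R_A=63/40, M_A=35/8 = (63/40)·6 - (35/8) = 203/40 kN·m
Superposition: M = Σ M_i = 4223/200 kN·m ≈ 21.115000 kN·m

M(6) = 4223/200 kN·m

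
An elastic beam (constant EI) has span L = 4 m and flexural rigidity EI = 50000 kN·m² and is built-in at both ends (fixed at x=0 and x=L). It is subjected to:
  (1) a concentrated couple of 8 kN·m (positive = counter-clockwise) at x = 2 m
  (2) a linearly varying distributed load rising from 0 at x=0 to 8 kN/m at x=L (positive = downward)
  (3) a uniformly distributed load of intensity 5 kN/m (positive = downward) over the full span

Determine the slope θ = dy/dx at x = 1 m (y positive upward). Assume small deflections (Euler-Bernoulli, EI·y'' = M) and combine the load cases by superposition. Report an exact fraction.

θ(1) = -99/1000000 rad

Load 1 — applied couple M₀=8 kN·m at a=2 m (b=L-a=2):
  θ_1 = (R_Ax²/2 - M_Ax)/EI  [x≤a] with R_A=3, M_A=2 = (3·1²/2 - 2·1)/50000 = -1/100000 rad
Load 2 — triangular load w₀=8 kN/m (0→w₀ over full span):
  θ_2 = -w₀(2x(L-x)(L-2x)(x+2L)+x²(L-x)²)/(120LEI) = -8·(2·1·(4-1)·(4-2·1)·(1+2·4)+1²·(4-1)²)/(120·4·50000) = -39/1000000 rad
Load 3 — uniform load w=5 kN/m over full span:
  θ_3 = -wx(L-x)(L-2x)/(12EI) = -5·1·(4-1)·(4-2·1)/(12·50000) = -1/20000 rad
Superposition: θ = Σ θ_i = -99/1000000 rad ≈ -0.000099 rad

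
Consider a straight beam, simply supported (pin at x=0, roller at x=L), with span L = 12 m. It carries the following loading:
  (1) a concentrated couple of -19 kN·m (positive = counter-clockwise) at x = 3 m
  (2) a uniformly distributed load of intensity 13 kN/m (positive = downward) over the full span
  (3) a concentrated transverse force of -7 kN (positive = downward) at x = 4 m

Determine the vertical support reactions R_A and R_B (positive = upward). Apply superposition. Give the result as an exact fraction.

R_A = 287/4 kN, R_B = 309/4 kN

Load 1 — applied couple M₀=-19 kN·m at a=3 m (b=L-a=9):
  R_A = M₀/L = (-19)/12 = -19/12 kN
  R_B = -M₀/L = -(-19)/12 = 19/12 kN
Load 2 — uniform load w=13 kN/m over full span:
  R_A = wL/2 = 13·12/2 = 78 kN
  R_B = wL/2 = 13·12/2 = 78 kN
Load 3 — point force P=-7 kN at a=4 m (b=L-a=8):
  R_A = Pb/L = (-7)·8/12 = -14/3 kN
  R_B = Pa/L = (-7)·4/12 = -7/3 kN
Superposition: R_A = 287/4 kN, R_B = 309/4 kN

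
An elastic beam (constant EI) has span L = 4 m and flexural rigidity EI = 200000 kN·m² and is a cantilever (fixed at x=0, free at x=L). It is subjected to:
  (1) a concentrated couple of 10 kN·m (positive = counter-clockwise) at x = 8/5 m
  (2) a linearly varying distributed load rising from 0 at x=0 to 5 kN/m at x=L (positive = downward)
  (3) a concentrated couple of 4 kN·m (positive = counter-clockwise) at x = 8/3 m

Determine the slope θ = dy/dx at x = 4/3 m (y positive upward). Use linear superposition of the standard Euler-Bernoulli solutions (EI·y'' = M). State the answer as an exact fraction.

Load 1 — applied couple M₀=10 kN·m at a=8/5 m (b=L-a=12/5):
  θ_1 = M₀x/EI  [x≤a] = 10·(4/3)/200000 = 1/15000 rad
Load 2 — triangular load w₀=5 kN/m (0→w₀ over full span):
  θ_2 = (w₀Lx²/4-w₀L²x/3-w₀x⁴/(24L))/EI = (5·4·(4/3)²/4-5·4²·(4/3)/3-5·(4/3)⁴/(24·4))/200000 = -163/1215000 rad
Load 3 — applied couple M₀=4 kN·m at a=8/3 m (b=L-a=4/3):
  θ_3 = M₀x/EI  [x≤a] = 4·(4/3)/200000 = 1/37500 rad
Superposition: θ = Σ θ_i = -31/759375 rad ≈ -0.000041 rad

θ(4/3) = -31/759375 rad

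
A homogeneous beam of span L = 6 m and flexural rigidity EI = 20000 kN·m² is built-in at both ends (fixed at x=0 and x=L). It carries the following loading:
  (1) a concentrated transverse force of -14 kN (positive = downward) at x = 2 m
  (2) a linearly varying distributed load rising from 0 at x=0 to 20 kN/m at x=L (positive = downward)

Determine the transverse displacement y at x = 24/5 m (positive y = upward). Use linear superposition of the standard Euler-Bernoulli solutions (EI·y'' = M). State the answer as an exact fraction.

y(24/5) = -14119/23437500 m

Load 1 — point force P=-14 kN at a=2 m (b=L-a=4):
  y_1 = -Pa²(L-x)²(3bL-(3b+a)(L-x))/(6L³EI)  [x>a] = -(-14)·2²·(6-(24/5))²·(3·4·6-(3·4+2)·(6-(24/5)))/(6·6³·20000) = 161/937500 m
Load 2 — triangular load w₀=20 kN/m (0→w₀ over full span):
  y_2 = -w₀x²(L-x)²(x+2L)/(120LEI) = -20·(24/5)²·(6-(24/5))²·((24/5)+2·6)/(120·6·20000) = -1512/1953125 m
Superposition: y = Σ y_i = -14119/23437500 m ≈ -0.000602 m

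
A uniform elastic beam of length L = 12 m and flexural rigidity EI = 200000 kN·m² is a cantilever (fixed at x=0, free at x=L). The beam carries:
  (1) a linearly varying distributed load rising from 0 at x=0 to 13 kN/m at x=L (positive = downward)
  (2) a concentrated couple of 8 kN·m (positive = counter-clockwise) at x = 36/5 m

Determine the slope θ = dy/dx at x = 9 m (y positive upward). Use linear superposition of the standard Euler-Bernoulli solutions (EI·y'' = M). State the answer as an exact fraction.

Load 1 — triangular load w₀=13 kN/m (0→w₀ over full span):
  θ_1 = (w₀Lx²/4-w₀L²x/3-w₀x⁴/(24L))/EI = (13·12·9²/4-13·12²·9/3-13·9⁴/(24·12))/200000 = -88101/6400000 rad
Load 2 — applied couple M₀=8 kN·m at a=36/5 m (b=L-a=24/5):
  θ_2 = M₀a/EI  [x>a] = 8·(36/5)/200000 = 9/31250 rad
Superposition: θ = Σ θ_i = -431289/32000000 rad ≈ -0.013478 rad

θ(9) = -431289/32000000 rad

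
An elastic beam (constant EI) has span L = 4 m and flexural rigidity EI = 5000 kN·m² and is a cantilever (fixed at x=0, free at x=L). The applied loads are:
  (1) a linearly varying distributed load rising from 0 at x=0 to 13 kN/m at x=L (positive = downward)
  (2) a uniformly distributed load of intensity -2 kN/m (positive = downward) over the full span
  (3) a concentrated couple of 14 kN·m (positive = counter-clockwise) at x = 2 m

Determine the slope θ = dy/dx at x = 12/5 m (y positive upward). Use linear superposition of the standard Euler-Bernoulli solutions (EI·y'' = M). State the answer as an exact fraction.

θ(12/5) = -7507/781250 rad

Load 1 — triangular load w₀=13 kN/m (0→w₀ over full span):
  θ_1 = (w₀Lx²/4-w₀L²x/3-w₀x⁴/(24L))/EI = (13·4·(12/5)²/4-13·4²·(12/5)/3-13·(12/5)⁴/(24·4))/5000 = -7501/390625 rad
Load 2 — uniform load w=-2 kN/m over full span:
  θ_2 = -wx(x²-3Lx+3L²)/(6EI) = -(-2)·(12/5)·((12/5)²-3·4·(12/5)+3·4²)/(6·5000) = 312/78125 rad
Load 3 — applied couple M₀=14 kN·m at a=2 m (b=L-a=2):
  θ_3 = M₀a/EI  [x>a] = 14·2/5000 = 7/1250 rad
Superposition: θ = Σ θ_i = -7507/781250 rad ≈ -0.009609 rad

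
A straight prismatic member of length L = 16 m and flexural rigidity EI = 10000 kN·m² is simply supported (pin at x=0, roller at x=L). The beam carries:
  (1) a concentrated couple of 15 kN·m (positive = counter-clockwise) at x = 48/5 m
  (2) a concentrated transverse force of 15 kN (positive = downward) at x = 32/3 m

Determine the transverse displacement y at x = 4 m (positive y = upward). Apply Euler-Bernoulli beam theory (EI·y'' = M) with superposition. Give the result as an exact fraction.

Load 1 — applied couple M₀=15 kN·m at a=48/5 m (b=L-a=32/5):
  y_1 = (M₀x³/(6L)+C₁x)/EI  [x≤a] with C₁=M₀(3b²-L²)/(6L)=-104/5 = (15·4³/(6·16)+(-104/5)·4)/10000 = -183/25000 m
Load 2 — point force P=15 kN at a=32/3 m (b=L-a=16/3):
  y_2 = -Pbx(L²-b²-x²)/(6LEI)  [x≤a] = -15·(16/3)·4·(16²-(16/3)²-4²)/(6·16·10000) = -238/3375 m
Superposition: y = Σ y_i = -52541/675000 m ≈ -0.077839 m

y(4) = -52541/675000 m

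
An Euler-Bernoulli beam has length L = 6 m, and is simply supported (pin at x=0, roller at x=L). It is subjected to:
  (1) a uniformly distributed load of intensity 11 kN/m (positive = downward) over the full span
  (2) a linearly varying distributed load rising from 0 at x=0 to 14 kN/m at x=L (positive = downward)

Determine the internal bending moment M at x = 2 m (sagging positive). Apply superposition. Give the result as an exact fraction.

M(2) = 620/9 kN·m

Load 1 — uniform load w=11 kN/m over full span:
  M_1 = wx(L-x)/2 = 11·2·(6-2)/2 = 44 kN·m
Load 2 — triangular load w₀=14 kN/m (0→w₀ over full span):
  M_2 = w₀Lx/6 - w₀x³/(6L) = 14·6·2/6 - 14·2³/(6·6) = 224/9 kN·m
Superposition: M = Σ M_i = 620/9 kN·m ≈ 68.888889 kN·m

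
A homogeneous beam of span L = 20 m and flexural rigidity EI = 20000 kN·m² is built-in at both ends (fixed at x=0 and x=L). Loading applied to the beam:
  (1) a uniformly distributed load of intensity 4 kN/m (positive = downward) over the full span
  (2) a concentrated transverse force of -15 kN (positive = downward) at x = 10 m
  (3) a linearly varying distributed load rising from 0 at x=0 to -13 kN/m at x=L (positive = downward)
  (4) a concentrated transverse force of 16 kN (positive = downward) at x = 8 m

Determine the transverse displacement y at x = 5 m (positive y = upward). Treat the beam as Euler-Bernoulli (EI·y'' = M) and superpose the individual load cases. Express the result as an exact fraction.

Load 1 — uniform load w=4 kN/m over full span:
  y_1 = -wx²(L-x)²/(24EI) = -4·5²·(20-5)²/(24·20000) = -3/64 m
Load 2 — point force P=-15 kN at a=10 m (b=L-a=10):
  y_2 = -Pb²x²(3aL-(3a+b)x)/(6L³EI)  [x≤a] = -(-15)·10²·5²·(3·10·20-(3·10+10)·5)/(6·20³·20000) = 1/64 m
Load 3 — triangular load w₀=-13 kN/m (0→w₀ over full span):
  y_3 = -w₀x²(L-x)²(x+2L)/(120LEI) = -(-13)·5²·(20-5)²·(5+2·20)/(120·20·20000) = 351/5120 m
Load 4 — point force P=16 kN at a=8 m (b=L-a=12):
  y_4 = -Pb²x²(3aL-(3a+b)x)/(6L³EI)  [x≤a] = -16·12²·5²·(3·8·20-(3·8+12)·5)/(6·20³·20000) = -9/500 m
Superposition: y = Σ y_i = 2471/128000 m ≈ 0.019305 m

y(5) = 2471/128000 m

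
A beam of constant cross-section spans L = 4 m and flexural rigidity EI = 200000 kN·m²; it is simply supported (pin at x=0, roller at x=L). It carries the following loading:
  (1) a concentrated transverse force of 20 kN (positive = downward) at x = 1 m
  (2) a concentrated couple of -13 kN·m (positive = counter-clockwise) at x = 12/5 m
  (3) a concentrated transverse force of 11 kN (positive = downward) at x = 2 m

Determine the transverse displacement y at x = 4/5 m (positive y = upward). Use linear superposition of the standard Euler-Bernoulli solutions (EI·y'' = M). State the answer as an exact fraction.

y(4/5) = -3323/37500000 m

Load 1 — point force P=20 kN at a=1 m (b=L-a=3):
  y_1 = -Pbx(L²-b²-x²)/(6LEI)  [x≤a] = -20·3·(4/5)·(4²-3²-(4/5)²)/(6·4·200000) = -159/2500000 m
Load 2 — applied couple M₀=-13 kN·m at a=12/5 m (b=L-a=8/5):
  y_2 = (M₀x³/(6L)+C₁x)/EI  [x≤a] with C₁=M₀(3b²-L²)/(6L)=338/75 = ((-13)·(4/5)³/(6·4)+(338/75)·(4/5))/200000 = 13/781250 m
Load 3 — point force P=11 kN at a=2 m (b=L-a=2):
  y_3 = -Pbx(L²-b²-x²)/(6LEI)  [x≤a] = -11·2·(4/5)·(4²-2²-(4/5)²)/(6·4·200000) = -781/18750000 m
Superposition: y = Σ y_i = -3323/37500000 m ≈ -0.000089 m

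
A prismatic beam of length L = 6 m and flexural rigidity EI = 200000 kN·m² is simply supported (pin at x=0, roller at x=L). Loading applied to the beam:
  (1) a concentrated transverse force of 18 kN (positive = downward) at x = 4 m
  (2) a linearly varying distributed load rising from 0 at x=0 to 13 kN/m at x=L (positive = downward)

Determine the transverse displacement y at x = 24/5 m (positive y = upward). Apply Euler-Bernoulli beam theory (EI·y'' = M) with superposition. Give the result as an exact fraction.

y(24/5) = -220731/390625000 m

Load 1 — point force P=18 kN at a=4 m (b=L-a=2):
  y_1 = -Pa(L-x)(2Lx-a²-x²)/(6LEI)  [x>a] = -18·4·(6-(24/5))·(2·6·(24/5)-4²-(24/5)²)/(6·6·200000) = -87/390625 m
Load 2 — triangular load w₀=13 kN/m (0→w₀ over full span):
  y_2 = -w₀x(7L⁴-10L²x²+3x⁴)/(360LEI) = -13·(24/5)·(7·6⁴-10·6²·(24/5)²+3·(24/5)⁴)/(360·6·200000) = -133731/390625000 m
Superposition: y = Σ y_i = -220731/390625000 m ≈ -0.000565 m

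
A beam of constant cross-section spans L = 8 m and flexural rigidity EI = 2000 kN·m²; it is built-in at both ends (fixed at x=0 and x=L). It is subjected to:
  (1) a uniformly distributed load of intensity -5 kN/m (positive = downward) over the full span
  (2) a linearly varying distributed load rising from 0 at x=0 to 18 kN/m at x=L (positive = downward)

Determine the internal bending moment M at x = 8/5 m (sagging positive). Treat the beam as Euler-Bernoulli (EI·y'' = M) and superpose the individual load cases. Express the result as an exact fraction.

M(8/5) = -1616/375 kN·m

Load 1 — uniform load w=-5 kN/m over full span:
  M_1 = wLx/2 - wL²/12 - wx²/2 = (-5)·8·(8/5)/2 - (-5)·8²/12 - (-5)·(8/5)²/2 = 16/15 kN·m
Load 2 — triangular load w₀=18 kN/m (0→w₀ over full span):
  M_2 = 3w₀Lx/20 - w₀L²/30 - w₀x³/(6L) = 3·18·8·(8/5)/20 - 18·8²/30 - 18·(8/5)³/(6·8) = -672/125 kN·m
Superposition: M = Σ M_i = -1616/375 kN·m ≈ -4.309333 kN·m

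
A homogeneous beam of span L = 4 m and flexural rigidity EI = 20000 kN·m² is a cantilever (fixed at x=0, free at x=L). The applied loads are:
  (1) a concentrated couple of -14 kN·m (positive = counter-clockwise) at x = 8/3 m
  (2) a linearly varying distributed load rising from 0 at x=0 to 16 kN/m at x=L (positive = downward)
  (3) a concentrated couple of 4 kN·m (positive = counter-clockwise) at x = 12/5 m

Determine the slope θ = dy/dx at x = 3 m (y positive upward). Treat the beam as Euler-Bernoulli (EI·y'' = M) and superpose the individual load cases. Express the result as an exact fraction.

Load 1 — applied couple M₀=-14 kN·m at a=8/3 m (b=L-a=4/3):
  θ_1 = M₀a/EI  [x>a] = (-14)·(8/3)/20000 = -7/3750 rad
Load 2 — triangular load w₀=16 kN/m (0→w₀ over full span):
  θ_2 = (w₀Lx²/4-w₀L²x/3-w₀x⁴/(24L))/EI = (16·4·3²/4-16·4²·3/3-16·3⁴/(24·4))/20000 = -251/40000 rad
Load 3 — applied couple M₀=4 kN·m at a=12/5 m (b=L-a=8/5):
  θ_3 = M₀a/EI  [x>a] = 4·(12/5)/20000 = 3/6250 rad
Superposition: θ = Σ θ_i = -4597/600000 rad ≈ -0.007662 rad

θ(3) = -4597/600000 rad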